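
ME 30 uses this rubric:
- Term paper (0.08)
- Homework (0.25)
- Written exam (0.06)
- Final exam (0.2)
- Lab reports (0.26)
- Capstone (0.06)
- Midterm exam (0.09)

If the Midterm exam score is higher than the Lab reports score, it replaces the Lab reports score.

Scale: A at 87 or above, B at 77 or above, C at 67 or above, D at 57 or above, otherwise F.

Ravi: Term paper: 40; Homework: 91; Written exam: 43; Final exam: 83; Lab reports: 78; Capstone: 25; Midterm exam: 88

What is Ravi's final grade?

B

Midterm exam (88) > Lab reports (78), so Lab reports counts as 88.
Weighted total:
  Term paper 40 × 0.08 = 3.2
  Homework 91 × 0.25 = 22.75
  Written exam 43 × 0.06 = 2.58
  Final exam 83 × 0.2 = 16.6
  Lab reports 88 × 0.26 = 22.88
  Capstone 25 × 0.06 = 1.5
  Midterm exam 88 × 0.09 = 7.92
Sum = 77.43
77.43 is ≥ 77 and < 87 → B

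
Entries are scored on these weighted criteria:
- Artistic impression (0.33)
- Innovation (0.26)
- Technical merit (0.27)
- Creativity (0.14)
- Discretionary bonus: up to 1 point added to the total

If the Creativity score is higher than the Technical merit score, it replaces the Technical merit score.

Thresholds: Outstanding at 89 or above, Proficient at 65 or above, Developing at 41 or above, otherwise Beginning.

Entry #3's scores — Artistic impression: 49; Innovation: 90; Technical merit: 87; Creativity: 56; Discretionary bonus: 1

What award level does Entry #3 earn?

Creativity (56) ≤ Technical merit (87), so Technical merit stays at 87.
Weighted total:
  Artistic impression 49 × 0.33 = 16.17
  Innovation 90 × 0.26 = 23.4
  Technical merit 87 × 0.27 = 23.49
  Creativity 56 × 0.14 = 7.84
Sum = 70.9
Discretionary bonus: 70.9 + 1 = 71.9
71.9 is ≥ 65 and < 89 → Proficient

Proficient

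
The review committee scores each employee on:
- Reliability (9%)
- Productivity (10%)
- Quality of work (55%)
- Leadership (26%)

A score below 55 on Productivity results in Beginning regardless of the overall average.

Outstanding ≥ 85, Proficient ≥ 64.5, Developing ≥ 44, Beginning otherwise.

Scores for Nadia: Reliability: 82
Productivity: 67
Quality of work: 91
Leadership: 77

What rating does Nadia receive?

Productivity score 67 ≥ 55: minimum met.
Weighted total:
  Reliability 82 × 0.09 = 7.38
  Productivity 67 × 0.1 = 6.7
  Quality of work 91 × 0.55 = 50.05
  Leadership 77 × 0.26 = 20.02
Sum = 84.15
84.15 is ≥ 64.5 and < 85 → Proficient

Proficient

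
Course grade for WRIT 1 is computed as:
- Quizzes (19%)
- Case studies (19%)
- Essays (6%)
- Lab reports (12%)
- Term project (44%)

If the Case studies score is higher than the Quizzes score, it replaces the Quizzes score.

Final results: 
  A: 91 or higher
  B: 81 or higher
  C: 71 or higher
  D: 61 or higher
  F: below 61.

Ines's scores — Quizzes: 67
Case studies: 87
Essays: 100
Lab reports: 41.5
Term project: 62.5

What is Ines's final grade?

Case studies (87) > Quizzes (67), so Quizzes counts as 87.
Weighted total:
  Quizzes 87 × 0.19 = 16.53
  Case studies 87 × 0.19 = 16.53
  Essays 100 × 0.06 = 6
  Lab reports 41.5 × 0.12 = 4.98
  Term project 62.5 × 0.44 = 27.5
Sum = 71.54
71.54 is ≥ 71 and < 81 → C

C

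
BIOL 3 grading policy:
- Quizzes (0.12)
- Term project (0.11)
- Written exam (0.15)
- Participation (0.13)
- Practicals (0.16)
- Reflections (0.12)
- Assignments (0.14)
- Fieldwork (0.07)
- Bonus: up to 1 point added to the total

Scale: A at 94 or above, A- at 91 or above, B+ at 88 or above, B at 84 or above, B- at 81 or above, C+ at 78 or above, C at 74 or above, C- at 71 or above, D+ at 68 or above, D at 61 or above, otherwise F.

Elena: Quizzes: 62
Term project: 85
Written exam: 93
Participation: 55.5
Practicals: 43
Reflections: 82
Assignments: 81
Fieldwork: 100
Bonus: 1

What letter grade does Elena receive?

C

Weighted total:
  Quizzes 62 × 0.12 = 7.44
  Term project 85 × 0.11 = 9.35
  Written exam 93 × 0.15 = 13.95
  Participation 55.5 × 0.13 = 7.215
  Practicals 43 × 0.16 = 6.88
  Reflections 82 × 0.12 = 9.84
  Assignments 81 × 0.14 = 11.34
  Fieldwork 100 × 0.07 = 7
Sum = 73.015
Bonus: 73.015 + 1 = 74.015
74.015 is ≥ 74 and < 78 → C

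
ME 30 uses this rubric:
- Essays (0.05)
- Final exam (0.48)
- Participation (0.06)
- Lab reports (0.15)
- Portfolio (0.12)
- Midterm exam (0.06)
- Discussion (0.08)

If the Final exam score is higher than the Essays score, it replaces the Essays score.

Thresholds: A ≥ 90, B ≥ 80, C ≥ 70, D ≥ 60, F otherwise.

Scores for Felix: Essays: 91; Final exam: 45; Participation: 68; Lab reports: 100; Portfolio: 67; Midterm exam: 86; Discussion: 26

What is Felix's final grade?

Final exam (45) ≤ Essays (91), so Essays stays at 91.
Weighted total:
  Essays 91 × 0.05 = 4.55
  Final exam 45 × 0.48 = 21.6
  Participation 68 × 0.06 = 4.08
  Lab reports 100 × 0.15 = 15
  Portfolio 67 × 0.12 = 8.04
  Midterm exam 86 × 0.06 = 5.16
  Discussion 26 × 0.08 = 2.08
Sum = 60.51
60.51 is ≥ 60 and < 70 → D

D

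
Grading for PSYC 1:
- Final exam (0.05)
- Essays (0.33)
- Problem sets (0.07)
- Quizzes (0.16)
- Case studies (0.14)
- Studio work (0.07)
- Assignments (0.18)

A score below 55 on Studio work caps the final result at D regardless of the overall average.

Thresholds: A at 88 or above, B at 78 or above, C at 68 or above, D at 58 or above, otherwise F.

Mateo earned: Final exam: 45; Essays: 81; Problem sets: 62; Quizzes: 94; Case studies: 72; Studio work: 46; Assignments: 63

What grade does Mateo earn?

Studio work score 46 < 55: minimum not met.
Weighted total:
  Final exam 45 × 0.05 = 2.25
  Essays 81 × 0.33 = 26.73
  Problem sets 62 × 0.07 = 4.34
  Quizzes 94 × 0.16 = 15.04
  Case studies 72 × 0.14 = 10.08
  Studio work 46 × 0.07 = 3.22
  Assignments 63 × 0.18 = 11.34
Sum = 73
73 would be C; cap at D applies → D.

D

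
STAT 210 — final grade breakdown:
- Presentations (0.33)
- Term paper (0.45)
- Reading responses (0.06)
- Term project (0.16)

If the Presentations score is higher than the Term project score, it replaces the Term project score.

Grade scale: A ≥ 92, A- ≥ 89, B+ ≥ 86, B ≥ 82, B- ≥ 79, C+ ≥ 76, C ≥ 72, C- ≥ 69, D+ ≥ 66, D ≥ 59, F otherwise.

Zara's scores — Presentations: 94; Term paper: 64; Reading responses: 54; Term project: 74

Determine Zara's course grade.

C+

Presentations (94) > Term project (74), so Term project counts as 94.
Weighted total:
  Presentations 94 × 0.33 = 31.02
  Term paper 64 × 0.45 = 28.8
  Reading responses 54 × 0.06 = 3.24
  Term project 94 × 0.16 = 15.04
Sum = 78.1
78.1 is ≥ 76 and < 79 → C+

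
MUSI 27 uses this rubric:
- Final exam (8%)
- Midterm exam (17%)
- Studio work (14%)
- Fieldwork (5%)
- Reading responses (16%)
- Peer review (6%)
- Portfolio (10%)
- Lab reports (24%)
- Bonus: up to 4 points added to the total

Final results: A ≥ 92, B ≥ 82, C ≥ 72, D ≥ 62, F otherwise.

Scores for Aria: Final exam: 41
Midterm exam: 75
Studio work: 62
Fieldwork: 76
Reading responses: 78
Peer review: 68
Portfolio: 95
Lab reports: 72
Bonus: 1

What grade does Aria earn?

Weighted total:
  Final exam 41 × 0.08 = 3.28
  Midterm exam 75 × 0.17 = 12.75
  Studio work 62 × 0.14 = 8.68
  Fieldwork 76 × 0.05 = 3.8
  Reading responses 78 × 0.16 = 12.48
  Peer review 68 × 0.06 = 4.08
  Portfolio 95 × 0.1 = 9.5
  Lab reports 72 × 0.24 = 17.28
Sum = 71.85
Bonus: 71.85 + 1 = 72.85
72.85 is ≥ 72 and < 82 → C

C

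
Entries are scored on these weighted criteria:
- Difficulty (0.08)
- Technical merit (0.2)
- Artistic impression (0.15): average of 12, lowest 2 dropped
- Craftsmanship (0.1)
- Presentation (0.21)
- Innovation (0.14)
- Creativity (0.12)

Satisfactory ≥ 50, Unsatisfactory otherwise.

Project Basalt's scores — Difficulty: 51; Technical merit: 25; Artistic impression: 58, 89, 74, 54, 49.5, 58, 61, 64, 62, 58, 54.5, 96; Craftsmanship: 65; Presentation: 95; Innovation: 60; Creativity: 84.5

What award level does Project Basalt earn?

Artistic impression: drop 49.5, 54 → average of remaining 10 = 674.5/10 = 67.45
Weighted total:
  Difficulty 51 × 0.08 = 4.08
  Technical merit 25 × 0.2 = 5
  Artistic impression 67.45 × 0.15 = 10.1175
  Craftsmanship 65 × 0.1 = 6.5
  Presentation 95 × 0.21 = 19.95
  Innovation 60 × 0.14 = 8.4
  Creativity 84.5 × 0.12 = 10.14
Sum = 64.1875
64.1875 ≥ 50 → Satisfactory

Satisfactory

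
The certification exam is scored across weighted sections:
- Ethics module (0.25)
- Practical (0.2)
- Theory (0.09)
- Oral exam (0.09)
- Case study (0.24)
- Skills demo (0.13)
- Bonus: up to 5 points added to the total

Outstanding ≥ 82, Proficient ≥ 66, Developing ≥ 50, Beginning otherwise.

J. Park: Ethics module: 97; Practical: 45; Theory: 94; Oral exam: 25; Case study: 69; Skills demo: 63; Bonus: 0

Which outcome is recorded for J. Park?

Weighted total:
  Ethics module 97 × 0.25 = 24.25
  Practical 45 × 0.2 = 9
  Theory 94 × 0.09 = 8.46
  Oral exam 25 × 0.09 = 2.25
  Case study 69 × 0.24 = 16.56
  Skills demo 63 × 0.13 = 8.19
Sum = 68.71
Bonus: 68.71 + 0 = 68.71
68.71 is ≥ 66 and < 82 → Proficient

Proficient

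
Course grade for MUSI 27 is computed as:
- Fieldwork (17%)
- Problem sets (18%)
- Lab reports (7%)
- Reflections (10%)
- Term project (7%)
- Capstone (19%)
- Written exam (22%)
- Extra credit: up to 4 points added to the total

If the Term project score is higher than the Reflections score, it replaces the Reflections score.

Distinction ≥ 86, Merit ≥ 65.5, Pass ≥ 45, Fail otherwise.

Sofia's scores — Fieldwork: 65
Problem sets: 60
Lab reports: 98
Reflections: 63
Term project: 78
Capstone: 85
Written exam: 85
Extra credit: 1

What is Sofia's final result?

Term project (78) > Reflections (63), so Reflections counts as 78.
Weighted total:
  Fieldwork 65 × 0.17 = 11.05
  Problem sets 60 × 0.18 = 10.8
  Lab reports 98 × 0.07 = 6.86
  Reflections 78 × 0.1 = 7.8
  Term project 78 × 0.07 = 5.46
  Capstone 85 × 0.19 = 16.15
  Written exam 85 × 0.22 = 18.7
Sum = 76.82
Extra credit: 76.82 + 1 = 77.82
77.82 is ≥ 65.5 and < 86 → Merit

Merit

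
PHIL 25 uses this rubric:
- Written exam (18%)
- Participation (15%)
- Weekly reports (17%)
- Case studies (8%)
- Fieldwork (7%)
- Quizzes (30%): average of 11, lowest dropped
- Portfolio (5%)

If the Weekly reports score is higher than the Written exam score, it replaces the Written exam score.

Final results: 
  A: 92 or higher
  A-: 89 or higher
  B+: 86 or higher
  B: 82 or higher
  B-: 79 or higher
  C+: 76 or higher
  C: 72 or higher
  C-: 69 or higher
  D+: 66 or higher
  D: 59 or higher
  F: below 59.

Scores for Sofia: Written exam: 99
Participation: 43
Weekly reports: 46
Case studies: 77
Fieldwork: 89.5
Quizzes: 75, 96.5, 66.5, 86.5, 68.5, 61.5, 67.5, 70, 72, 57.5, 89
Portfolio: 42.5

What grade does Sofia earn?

Quizzes: drop 57.5 → average of remaining 10 = 753/10 = 75.3
Weekly reports (46) ≤ Written exam (99), so Written exam stays at 99.
Weighted total:
  Written exam 99 × 0.18 = 17.82
  Participation 43 × 0.15 = 6.45
  Weekly reports 46 × 0.17 = 7.82
  Case studies 77 × 0.08 = 6.16
  Fieldwork 89.5 × 0.07 = 6.265
  Quizzes 75.3 × 0.3 = 22.59
  Portfolio 42.5 × 0.05 = 2.125
Sum = 69.23
69.23 is ≥ 69 and < 72 → C-

C-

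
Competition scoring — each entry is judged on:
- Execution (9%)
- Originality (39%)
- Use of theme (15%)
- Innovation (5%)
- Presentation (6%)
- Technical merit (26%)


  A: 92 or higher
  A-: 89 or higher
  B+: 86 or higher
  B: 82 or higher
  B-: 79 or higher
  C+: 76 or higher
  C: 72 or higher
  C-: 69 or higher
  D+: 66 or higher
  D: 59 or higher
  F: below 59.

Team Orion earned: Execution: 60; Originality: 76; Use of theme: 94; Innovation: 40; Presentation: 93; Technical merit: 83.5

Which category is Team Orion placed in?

Weighted total:
  Execution 60 × 0.09 = 5.4
  Originality 76 × 0.39 = 29.64
  Use of theme 94 × 0.15 = 14.1
  Innovation 40 × 0.05 = 2
  Presentation 93 × 0.06 = 5.58
  Technical merit 83.5 × 0.26 = 21.71
Sum = 78.43
78.43 is ≥ 76 and < 79 → C+

C+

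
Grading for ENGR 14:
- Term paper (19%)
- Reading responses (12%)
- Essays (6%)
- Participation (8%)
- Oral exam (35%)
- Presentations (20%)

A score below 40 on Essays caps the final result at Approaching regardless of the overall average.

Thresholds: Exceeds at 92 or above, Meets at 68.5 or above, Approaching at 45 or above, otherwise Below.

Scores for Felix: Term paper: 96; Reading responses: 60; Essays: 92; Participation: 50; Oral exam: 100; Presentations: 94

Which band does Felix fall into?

Essays score 92 ≥ 40: minimum met.
Weighted total:
  Term paper 96 × 0.19 = 18.24
  Reading responses 60 × 0.12 = 7.2
  Essays 92 × 0.06 = 5.52
  Participation 50 × 0.08 = 4
  Oral exam 100 × 0.35 = 35
  Presentations 94 × 0.2 = 18.8
Sum = 88.76
88.76 is ≥ 68.5 and < 92 → Meets

Meets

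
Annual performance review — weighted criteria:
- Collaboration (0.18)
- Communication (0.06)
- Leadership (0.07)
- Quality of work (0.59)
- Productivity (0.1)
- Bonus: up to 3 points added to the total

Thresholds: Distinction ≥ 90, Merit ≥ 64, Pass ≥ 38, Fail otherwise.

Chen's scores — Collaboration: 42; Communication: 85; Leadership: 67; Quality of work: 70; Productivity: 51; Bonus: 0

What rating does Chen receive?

Pass

Weighted total:
  Collaboration 42 × 0.18 = 7.56
  Communication 85 × 0.06 = 5.1
  Leadership 67 × 0.07 = 4.69
  Quality of work 70 × 0.59 = 41.3
  Productivity 51 × 0.1 = 5.1
Sum = 63.75
Bonus: 63.75 + 0 = 63.75
63.75 is ≥ 38 and < 64 → Pass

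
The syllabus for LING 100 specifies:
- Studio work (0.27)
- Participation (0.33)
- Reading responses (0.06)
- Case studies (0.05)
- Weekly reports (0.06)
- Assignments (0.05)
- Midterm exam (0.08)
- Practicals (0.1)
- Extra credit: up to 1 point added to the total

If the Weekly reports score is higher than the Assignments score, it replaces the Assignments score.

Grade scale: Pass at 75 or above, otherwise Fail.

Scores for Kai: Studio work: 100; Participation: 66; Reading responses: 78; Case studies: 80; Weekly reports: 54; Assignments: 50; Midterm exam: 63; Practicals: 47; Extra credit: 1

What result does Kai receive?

Fail

Weekly reports (54) > Assignments (50), so Assignments counts as 54.
Weighted total:
  Studio work 100 × 0.27 = 27
  Participation 66 × 0.33 = 21.78
  Reading responses 78 × 0.06 = 4.68
  Case studies 80 × 0.05 = 4
  Weekly reports 54 × 0.06 = 3.24
  Assignments 54 × 0.05 = 2.7
  Midterm exam 63 × 0.08 = 5.04
  Practicals 47 × 0.1 = 4.7
Sum = 73.14
Extra credit: 73.14 + 1 = 74.14
74.14 < 75 → Fail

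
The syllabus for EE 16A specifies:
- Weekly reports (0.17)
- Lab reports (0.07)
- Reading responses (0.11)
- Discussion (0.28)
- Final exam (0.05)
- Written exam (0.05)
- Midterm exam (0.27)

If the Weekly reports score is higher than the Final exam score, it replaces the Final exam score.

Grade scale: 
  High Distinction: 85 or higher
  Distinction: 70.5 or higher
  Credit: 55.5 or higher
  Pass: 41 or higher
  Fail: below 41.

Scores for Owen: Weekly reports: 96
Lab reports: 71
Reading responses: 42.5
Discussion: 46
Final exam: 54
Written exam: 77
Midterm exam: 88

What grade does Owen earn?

Distinction

Weekly reports (96) > Final exam (54), so Final exam counts as 96.
Weighted total:
  Weekly reports 96 × 0.17 = 16.32
  Lab reports 71 × 0.07 = 4.97
  Reading responses 42.5 × 0.11 = 4.675
  Discussion 46 × 0.28 = 12.88
  Final exam 96 × 0.05 = 4.8
  Written exam 77 × 0.05 = 3.85
  Midterm exam 88 × 0.27 = 23.76
Sum = 71.255
71.255 is ≥ 70.5 and < 85 → Distinction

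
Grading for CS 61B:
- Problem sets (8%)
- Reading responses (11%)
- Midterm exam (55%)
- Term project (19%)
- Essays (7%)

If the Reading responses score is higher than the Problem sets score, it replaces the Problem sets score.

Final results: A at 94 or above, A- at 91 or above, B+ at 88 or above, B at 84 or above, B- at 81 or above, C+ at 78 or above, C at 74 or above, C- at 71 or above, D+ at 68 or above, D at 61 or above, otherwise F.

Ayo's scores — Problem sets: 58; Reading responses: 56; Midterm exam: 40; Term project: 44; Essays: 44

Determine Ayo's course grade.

Reading responses (56) ≤ Problem sets (58), so Problem sets stays at 58.
Weighted total:
  Problem sets 58 × 0.08 = 4.64
  Reading responses 56 × 0.11 = 6.16
  Midterm exam 40 × 0.55 = 22
  Term project 44 × 0.19 = 8.36
  Essays 44 × 0.07 = 3.08
Sum = 44.24
44.24 < 61 → F

F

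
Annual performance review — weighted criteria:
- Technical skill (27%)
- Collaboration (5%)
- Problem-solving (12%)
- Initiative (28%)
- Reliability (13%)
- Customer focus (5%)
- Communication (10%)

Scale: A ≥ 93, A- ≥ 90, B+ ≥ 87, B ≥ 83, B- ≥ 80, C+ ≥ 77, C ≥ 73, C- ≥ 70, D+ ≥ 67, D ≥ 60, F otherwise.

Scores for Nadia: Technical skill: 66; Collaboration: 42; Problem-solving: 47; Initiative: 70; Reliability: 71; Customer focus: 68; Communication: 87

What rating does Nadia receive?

Weighted total:
  Technical skill 66 × 0.27 = 17.82
  Collaboration 42 × 0.05 = 2.1
  Problem-solving 47 × 0.12 = 5.64
  Initiative 70 × 0.28 = 19.6
  Reliability 71 × 0.13 = 9.23
  Customer focus 68 × 0.05 = 3.4
  Communication 87 × 0.1 = 8.7
Sum = 66.49
66.49 is ≥ 60 and < 67 → D

D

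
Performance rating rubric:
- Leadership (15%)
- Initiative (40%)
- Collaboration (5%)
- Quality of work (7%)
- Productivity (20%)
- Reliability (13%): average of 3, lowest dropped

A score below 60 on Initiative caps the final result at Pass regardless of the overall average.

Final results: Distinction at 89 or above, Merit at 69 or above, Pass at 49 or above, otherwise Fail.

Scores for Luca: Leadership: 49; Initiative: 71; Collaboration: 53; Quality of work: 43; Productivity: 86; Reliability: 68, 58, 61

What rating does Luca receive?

Pass

Reliability: drop 58 → average of remaining 2 = 129/2 = 64.5
Initiative score 71 ≥ 60: minimum met.
Weighted total:
  Leadership 49 × 0.15 = 7.35
  Initiative 71 × 0.4 = 28.4
  Collaboration 53 × 0.05 = 2.65
  Quality of work 43 × 0.07 = 3.01
  Productivity 86 × 0.2 = 17.2
  Reliability 64.5 × 0.13 = 8.385
Sum = 66.995
66.995 is ≥ 49 and < 69 → Pass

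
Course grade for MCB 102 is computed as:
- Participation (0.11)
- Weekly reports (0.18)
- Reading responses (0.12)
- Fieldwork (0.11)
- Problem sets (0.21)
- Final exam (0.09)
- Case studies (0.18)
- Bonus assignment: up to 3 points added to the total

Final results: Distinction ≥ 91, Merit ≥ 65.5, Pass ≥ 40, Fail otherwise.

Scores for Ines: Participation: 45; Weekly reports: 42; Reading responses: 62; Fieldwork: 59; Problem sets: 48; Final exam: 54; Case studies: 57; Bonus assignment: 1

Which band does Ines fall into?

Pass

Weighted total:
  Participation 45 × 0.11 = 4.95
  Weekly reports 42 × 0.18 = 7.56
  Reading responses 62 × 0.12 = 7.44
  Fieldwork 59 × 0.11 = 6.49
  Problem sets 48 × 0.21 = 10.08
  Final exam 54 × 0.09 = 4.86
  Case studies 57 × 0.18 = 10.26
Sum = 51.64
Bonus assignment: 51.64 + 1 = 52.64
52.64 is ≥ 40 and < 65.5 → Pass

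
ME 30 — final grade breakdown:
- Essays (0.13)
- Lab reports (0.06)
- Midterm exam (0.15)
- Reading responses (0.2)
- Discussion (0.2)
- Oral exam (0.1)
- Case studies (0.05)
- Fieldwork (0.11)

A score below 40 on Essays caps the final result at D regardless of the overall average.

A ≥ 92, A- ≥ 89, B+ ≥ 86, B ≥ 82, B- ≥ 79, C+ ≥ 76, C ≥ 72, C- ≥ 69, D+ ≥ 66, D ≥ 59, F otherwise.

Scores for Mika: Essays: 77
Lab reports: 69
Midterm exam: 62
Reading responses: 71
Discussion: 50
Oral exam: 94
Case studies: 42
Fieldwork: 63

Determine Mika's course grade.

D+

Essays score 77 ≥ 40: minimum met.
Weighted total:
  Essays 77 × 0.13 = 10.01
  Lab reports 69 × 0.06 = 4.14
  Midterm exam 62 × 0.15 = 9.3
  Reading responses 71 × 0.2 = 14.2
  Discussion 50 × 0.2 = 10
  Oral exam 94 × 0.1 = 9.4
  Case studies 42 × 0.05 = 2.1
  Fieldwork 63 × 0.11 = 6.93
Sum = 66.08
66.08 is ≥ 66 and < 69 → D+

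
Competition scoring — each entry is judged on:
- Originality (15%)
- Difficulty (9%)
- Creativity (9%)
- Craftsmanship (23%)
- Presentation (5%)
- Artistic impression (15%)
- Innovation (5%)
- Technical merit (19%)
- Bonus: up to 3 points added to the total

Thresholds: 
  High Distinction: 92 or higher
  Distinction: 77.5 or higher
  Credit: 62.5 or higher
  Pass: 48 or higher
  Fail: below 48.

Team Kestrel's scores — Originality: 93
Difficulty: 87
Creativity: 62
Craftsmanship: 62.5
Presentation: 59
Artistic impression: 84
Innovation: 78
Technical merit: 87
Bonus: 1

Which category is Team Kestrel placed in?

Distinction

Weighted total:
  Originality 93 × 0.15 = 13.95
  Difficulty 87 × 0.09 = 7.83
  Creativity 62 × 0.09 = 5.58
  Craftsmanship 62.5 × 0.23 = 14.375
  Presentation 59 × 0.05 = 2.95
  Artistic impression 84 × 0.15 = 12.6
  Innovation 78 × 0.05 = 3.9
  Technical merit 87 × 0.19 = 16.53
Sum = 77.715
Bonus: 77.715 + 1 = 78.715
78.715 is ≥ 77.5 and < 92 → Distinction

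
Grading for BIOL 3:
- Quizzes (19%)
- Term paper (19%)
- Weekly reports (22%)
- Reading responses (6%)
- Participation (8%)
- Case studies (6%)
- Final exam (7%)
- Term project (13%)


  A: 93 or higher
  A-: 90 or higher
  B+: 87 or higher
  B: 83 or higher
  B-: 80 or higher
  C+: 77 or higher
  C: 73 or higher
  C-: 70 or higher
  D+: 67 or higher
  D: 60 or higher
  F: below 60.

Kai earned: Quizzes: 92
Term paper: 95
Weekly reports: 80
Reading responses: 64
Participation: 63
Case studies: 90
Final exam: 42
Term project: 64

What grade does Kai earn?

C+

Weighted total:
  Quizzes 92 × 0.19 = 17.48
  Term paper 95 × 0.19 = 18.05
  Weekly reports 80 × 0.22 = 17.6
  Reading responses 64 × 0.06 = 3.84
  Participation 63 × 0.08 = 5.04
  Case studies 90 × 0.06 = 5.4
  Final exam 42 × 0.07 = 2.94
  Term project 64 × 0.13 = 8.32
Sum = 78.67
78.67 is ≥ 77 and < 80 → C+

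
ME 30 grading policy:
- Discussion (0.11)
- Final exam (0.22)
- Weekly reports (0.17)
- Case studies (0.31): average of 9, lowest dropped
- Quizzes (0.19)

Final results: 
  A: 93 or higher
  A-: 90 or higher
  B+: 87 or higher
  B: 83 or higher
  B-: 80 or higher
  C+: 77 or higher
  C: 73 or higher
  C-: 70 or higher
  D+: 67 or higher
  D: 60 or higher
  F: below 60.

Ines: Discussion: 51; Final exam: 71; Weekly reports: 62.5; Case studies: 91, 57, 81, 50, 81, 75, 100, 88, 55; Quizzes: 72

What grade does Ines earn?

D+

Case studies: drop 50 → average of remaining 8 = 628/8 = 78.5
Weighted total:
  Discussion 51 × 0.11 = 5.61
  Final exam 71 × 0.22 = 15.62
  Weekly reports 62.5 × 0.17 = 10.625
  Case studies 78.5 × 0.31 = 24.335
  Quizzes 72 × 0.19 = 13.68
Sum = 69.87
69.87 is ≥ 67 and < 70 → D+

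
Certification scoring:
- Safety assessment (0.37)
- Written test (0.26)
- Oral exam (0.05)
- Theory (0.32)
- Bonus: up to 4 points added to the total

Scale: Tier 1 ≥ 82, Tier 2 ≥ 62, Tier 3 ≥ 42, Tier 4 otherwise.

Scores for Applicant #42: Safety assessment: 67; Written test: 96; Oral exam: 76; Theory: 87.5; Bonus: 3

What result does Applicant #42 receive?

Weighted total:
  Safety assessment 67 × 0.37 = 24.79
  Written test 96 × 0.26 = 24.96
  Oral exam 76 × 0.05 = 3.8
  Theory 87.5 × 0.32 = 28
Sum = 81.55
Bonus: 81.55 + 3 = 84.55
84.55 ≥ 82 → Tier 1

Tier 1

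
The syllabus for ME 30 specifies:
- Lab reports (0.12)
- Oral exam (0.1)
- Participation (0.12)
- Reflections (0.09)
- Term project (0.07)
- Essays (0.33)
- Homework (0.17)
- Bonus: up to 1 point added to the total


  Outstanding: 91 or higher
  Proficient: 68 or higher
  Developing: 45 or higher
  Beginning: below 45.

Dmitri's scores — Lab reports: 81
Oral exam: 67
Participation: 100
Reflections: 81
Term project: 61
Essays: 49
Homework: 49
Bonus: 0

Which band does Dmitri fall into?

Weighted total:
  Lab reports 81 × 0.12 = 9.72
  Oral exam 67 × 0.1 = 6.7
  Participation 100 × 0.12 = 12
  Reflections 81 × 0.09 = 7.29
  Term project 61 × 0.07 = 4.27
  Essays 49 × 0.33 = 16.17
  Homework 49 × 0.17 = 8.33
Sum = 64.48
Bonus: 64.48 + 0 = 64.48
64.48 is ≥ 45 and < 68 → Developing

Developing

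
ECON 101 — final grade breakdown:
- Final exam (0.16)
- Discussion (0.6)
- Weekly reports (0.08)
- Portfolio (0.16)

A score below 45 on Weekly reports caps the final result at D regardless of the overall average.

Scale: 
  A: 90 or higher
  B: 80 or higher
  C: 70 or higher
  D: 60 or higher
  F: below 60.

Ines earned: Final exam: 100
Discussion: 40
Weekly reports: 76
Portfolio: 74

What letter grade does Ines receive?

Weekly reports score 76 ≥ 45: minimum met.
Weighted total:
  Final exam 100 × 0.16 = 16
  Discussion 40 × 0.6 = 24
  Weekly reports 76 × 0.08 = 6.08
  Portfolio 74 × 0.16 = 11.84
Sum = 57.92
57.92 < 60 → F

F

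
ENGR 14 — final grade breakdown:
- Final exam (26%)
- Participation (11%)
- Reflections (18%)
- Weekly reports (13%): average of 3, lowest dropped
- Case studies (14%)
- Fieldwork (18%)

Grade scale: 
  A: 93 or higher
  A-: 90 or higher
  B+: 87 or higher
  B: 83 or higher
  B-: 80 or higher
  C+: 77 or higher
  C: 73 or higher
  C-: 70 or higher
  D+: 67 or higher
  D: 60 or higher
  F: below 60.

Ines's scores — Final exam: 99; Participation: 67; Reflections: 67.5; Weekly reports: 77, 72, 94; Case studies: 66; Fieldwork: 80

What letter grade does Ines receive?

B-

Weekly reports: drop 72 → average of remaining 2 = 171/2 = 85.5
Weighted total:
  Final exam 99 × 0.26 = 25.74
  Participation 67 × 0.11 = 7.37
  Reflections 67.5 × 0.18 = 12.15
  Weekly reports 85.5 × 0.13 = 11.115
  Case studies 66 × 0.14 = 9.24
  Fieldwork 80 × 0.18 = 14.4
Sum = 80.015
80.015 is ≥ 80 and < 83 → B-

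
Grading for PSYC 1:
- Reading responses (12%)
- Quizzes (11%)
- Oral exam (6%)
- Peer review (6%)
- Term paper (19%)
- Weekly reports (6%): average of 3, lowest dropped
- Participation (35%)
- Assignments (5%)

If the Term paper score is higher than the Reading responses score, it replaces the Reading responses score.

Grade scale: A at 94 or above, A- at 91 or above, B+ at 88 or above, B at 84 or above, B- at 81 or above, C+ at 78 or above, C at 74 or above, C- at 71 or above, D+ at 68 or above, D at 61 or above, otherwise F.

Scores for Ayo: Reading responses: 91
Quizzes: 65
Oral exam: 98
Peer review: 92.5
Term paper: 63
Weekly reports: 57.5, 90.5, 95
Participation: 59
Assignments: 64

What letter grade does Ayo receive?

D+

Weekly reports: drop 57.5 → average of remaining 2 = 185.5/2 = 92.75
Term paper (63) ≤ Reading responses (91), so Reading responses stays at 91.
Weighted total:
  Reading responses 91 × 0.12 = 10.92
  Quizzes 65 × 0.11 = 7.15
  Oral exam 98 × 0.06 = 5.88
  Peer review 92.5 × 0.06 = 5.55
  Term paper 63 × 0.19 = 11.97
  Weekly reports 92.75 × 0.06 = 5.565
  Participation 59 × 0.35 = 20.65
  Assignments 64 × 0.05 = 3.2
Sum = 70.885
70.885 is ≥ 68 and < 71 → D+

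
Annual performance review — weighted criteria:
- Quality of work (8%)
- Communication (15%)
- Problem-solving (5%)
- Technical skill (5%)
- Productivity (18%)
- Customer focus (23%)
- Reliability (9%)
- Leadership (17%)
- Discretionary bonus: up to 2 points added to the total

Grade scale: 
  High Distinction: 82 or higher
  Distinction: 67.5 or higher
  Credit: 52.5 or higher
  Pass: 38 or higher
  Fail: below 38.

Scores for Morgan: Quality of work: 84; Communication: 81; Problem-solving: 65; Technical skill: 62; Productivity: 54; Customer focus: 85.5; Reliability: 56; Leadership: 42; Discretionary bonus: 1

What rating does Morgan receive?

Weighted total:
  Quality of work 84 × 0.08 = 6.72
  Communication 81 × 0.15 = 12.15
  Problem-solving 65 × 0.05 = 3.25
  Technical skill 62 × 0.05 = 3.1
  Productivity 54 × 0.18 = 9.72
  Customer focus 85.5 × 0.23 = 19.665
  Reliability 56 × 0.09 = 5.04
  Leadership 42 × 0.17 = 7.14
Sum = 66.785
Discretionary bonus: 66.785 + 1 = 67.785
67.785 is ≥ 67.5 and < 82 → Distinction

Distinction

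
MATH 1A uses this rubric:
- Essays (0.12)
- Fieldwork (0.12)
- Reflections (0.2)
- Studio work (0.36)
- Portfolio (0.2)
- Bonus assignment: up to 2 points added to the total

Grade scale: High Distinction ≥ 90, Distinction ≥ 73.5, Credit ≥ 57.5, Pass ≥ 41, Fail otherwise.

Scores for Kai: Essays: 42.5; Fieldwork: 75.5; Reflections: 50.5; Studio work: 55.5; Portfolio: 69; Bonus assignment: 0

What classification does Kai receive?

Weighted total:
  Essays 42.5 × 0.12 = 5.1
  Fieldwork 75.5 × 0.12 = 9.06
  Reflections 50.5 × 0.2 = 10.1
  Studio work 55.5 × 0.36 = 19.98
  Portfolio 69 × 0.2 = 13.8
Sum = 58.04
Bonus assignment: 58.04 + 0 = 58.04
58.04 is ≥ 57.5 and < 73.5 → Credit

Credit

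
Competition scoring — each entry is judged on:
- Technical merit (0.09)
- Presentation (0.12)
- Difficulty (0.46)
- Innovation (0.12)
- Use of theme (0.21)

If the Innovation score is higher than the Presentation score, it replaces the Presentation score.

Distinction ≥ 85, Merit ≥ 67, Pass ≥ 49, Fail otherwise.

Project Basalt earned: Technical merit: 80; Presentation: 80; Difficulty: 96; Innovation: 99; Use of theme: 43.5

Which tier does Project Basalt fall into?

Innovation (99) > Presentation (80), so Presentation counts as 99.
Weighted total:
  Technical merit 80 × 0.09 = 7.2
  Presentation 99 × 0.12 = 11.88
  Difficulty 96 × 0.46 = 44.16
  Innovation 99 × 0.12 = 11.88
  Use of theme 43.5 × 0.21 = 9.135
Sum = 84.255
84.255 is ≥ 67 and < 85 → Merit

Merit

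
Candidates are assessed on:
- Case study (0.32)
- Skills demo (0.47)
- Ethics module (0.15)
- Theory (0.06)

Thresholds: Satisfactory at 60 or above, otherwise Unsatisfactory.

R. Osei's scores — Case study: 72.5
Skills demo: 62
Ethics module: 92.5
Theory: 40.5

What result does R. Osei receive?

Weighted total:
  Case study 72.5 × 0.32 = 23.2
  Skills demo 62 × 0.47 = 29.14
  Ethics module 92.5 × 0.15 = 13.875
  Theory 40.5 × 0.06 = 2.43
Sum = 68.645
68.645 ≥ 60 → Satisfactory

Satisfactory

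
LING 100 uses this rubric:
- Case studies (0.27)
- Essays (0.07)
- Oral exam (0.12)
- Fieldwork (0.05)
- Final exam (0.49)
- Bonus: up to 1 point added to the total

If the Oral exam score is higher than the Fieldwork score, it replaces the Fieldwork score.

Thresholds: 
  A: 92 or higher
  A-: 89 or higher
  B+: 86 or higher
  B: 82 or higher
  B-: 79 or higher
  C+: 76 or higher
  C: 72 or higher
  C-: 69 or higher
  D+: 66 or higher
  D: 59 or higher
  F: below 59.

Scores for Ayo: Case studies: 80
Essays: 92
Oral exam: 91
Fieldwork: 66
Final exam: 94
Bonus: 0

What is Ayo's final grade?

A-

Oral exam (91) > Fieldwork (66), so Fieldwork counts as 91.
Weighted total:
  Case studies 80 × 0.27 = 21.6
  Essays 92 × 0.07 = 6.44
  Oral exam 91 × 0.12 = 10.92
  Fieldwork 91 × 0.05 = 4.55
  Final exam 94 × 0.49 = 46.06
Sum = 89.57
Bonus: 89.57 + 0 = 89.57
89.57 is ≥ 89 and < 92 → A-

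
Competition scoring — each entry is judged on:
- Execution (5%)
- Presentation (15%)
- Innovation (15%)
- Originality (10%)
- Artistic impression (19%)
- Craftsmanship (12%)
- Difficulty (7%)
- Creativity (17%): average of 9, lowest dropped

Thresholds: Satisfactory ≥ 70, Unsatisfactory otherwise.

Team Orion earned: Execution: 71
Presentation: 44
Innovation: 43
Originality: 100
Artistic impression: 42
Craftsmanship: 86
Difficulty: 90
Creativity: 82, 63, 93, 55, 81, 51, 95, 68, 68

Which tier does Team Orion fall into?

Unsatisfactory

Creativity: drop 51 → average of remaining 8 = 605/8 = 75.625
Weighted total:
  Execution 71 × 0.05 = 3.55
  Presentation 44 × 0.15 = 6.6
  Innovation 43 × 0.15 = 6.45
  Originality 100 × 0.1 = 10
  Artistic impression 42 × 0.19 = 7.98
  Craftsmanship 86 × 0.12 = 10.32
  Difficulty 90 × 0.07 = 6.3
  Creativity 75.625 × 0.17 = 12.85625
Sum = 64.05625
64.05625 < 70 → Unsatisfactory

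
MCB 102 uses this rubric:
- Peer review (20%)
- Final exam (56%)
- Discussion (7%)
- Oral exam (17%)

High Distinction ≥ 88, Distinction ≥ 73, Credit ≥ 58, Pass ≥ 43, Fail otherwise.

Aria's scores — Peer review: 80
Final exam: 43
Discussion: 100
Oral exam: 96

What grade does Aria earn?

Weighted total:
  Peer review 80 × 0.2 = 16
  Final exam 43 × 0.56 = 24.08
  Discussion 100 × 0.07 = 7
  Oral exam 96 × 0.17 = 16.32
Sum = 63.4
63.4 is ≥ 58 and < 73 → Credit

Credit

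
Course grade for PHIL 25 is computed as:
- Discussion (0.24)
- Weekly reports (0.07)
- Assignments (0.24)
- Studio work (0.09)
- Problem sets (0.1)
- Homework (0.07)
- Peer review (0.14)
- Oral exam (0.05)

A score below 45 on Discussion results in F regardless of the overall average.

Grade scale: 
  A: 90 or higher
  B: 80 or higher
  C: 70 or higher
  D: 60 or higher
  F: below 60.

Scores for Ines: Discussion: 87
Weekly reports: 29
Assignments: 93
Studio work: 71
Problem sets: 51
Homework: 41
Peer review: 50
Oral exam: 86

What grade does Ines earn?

Discussion score 87 ≥ 45: minimum met.
Weighted total:
  Discussion 87 × 0.24 = 20.88
  Weekly reports 29 × 0.07 = 2.03
  Assignments 93 × 0.24 = 22.32
  Studio work 71 × 0.09 = 6.39
  Problem sets 51 × 0.1 = 5.1
  Homework 41 × 0.07 = 2.87
  Peer review 50 × 0.14 = 7
  Oral exam 86 × 0.05 = 4.3
Sum = 70.89
70.89 is ≥ 70 and < 80 → C

C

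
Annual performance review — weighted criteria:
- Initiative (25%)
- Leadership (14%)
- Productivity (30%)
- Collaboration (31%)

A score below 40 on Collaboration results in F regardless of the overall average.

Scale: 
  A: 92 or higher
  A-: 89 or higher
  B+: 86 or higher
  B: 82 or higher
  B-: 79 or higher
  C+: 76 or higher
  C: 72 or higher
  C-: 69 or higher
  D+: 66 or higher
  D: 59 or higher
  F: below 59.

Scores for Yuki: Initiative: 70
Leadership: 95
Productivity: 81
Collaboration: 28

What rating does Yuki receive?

Collaboration score 28 < 40: minimum not met.
Weighted total:
  Initiative 70 × 0.25 = 17.5
  Leadership 95 × 0.14 = 13.3
  Productivity 81 × 0.3 = 24.3
  Collaboration 28 × 0.31 = 8.68
Sum = 63.78
Because the Collaboration minimum was not met, the result is F.

F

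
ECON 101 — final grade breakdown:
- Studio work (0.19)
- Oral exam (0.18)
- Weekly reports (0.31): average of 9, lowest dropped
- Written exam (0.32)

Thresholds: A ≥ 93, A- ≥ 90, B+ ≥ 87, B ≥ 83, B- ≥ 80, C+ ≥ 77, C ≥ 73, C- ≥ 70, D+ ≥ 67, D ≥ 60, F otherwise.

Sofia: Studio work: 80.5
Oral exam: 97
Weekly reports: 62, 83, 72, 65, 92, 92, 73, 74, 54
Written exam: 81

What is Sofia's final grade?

Weekly reports: drop 54 → average of remaining 8 = 613/8 = 76.625
Weighted total:
  Studio work 80.5 × 0.19 = 15.295
  Oral exam 97 × 0.18 = 17.46
  Weekly reports 76.625 × 0.31 = 23.75375
  Written exam 81 × 0.32 = 25.92
Sum = 82.42875
82.42875 is ≥ 80 and < 83 → B-

B-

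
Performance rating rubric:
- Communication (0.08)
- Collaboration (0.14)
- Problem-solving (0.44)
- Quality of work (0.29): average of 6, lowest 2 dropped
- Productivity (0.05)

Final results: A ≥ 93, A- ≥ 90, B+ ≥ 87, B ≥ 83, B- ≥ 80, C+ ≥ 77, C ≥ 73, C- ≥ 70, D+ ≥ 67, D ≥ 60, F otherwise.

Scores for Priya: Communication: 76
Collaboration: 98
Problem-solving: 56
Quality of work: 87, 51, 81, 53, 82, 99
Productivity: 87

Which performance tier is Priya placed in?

Quality of work: drop 51, 53 → average of remaining 4 = 349/4 = 87.25
Weighted total:
  Communication 76 × 0.08 = 6.08
  Collaboration 98 × 0.14 = 13.72
  Problem-solving 56 × 0.44 = 24.64
  Quality of work 87.25 × 0.29 = 25.3025
  Productivity 87 × 0.05 = 4.35
Sum = 74.0925
74.0925 is ≥ 73 and < 77 → C

C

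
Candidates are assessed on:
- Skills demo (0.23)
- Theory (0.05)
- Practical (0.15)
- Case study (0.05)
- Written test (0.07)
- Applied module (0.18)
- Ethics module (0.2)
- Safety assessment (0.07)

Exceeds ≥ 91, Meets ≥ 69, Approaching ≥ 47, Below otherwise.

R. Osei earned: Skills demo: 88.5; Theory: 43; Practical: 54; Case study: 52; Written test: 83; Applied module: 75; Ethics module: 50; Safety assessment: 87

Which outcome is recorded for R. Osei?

Approaching

Weighted total:
  Skills demo 88.5 × 0.23 = 20.355
  Theory 43 × 0.05 = 2.15
  Practical 54 × 0.15 = 8.1
  Case study 52 × 0.05 = 2.6
  Written test 83 × 0.07 = 5.81
  Applied module 75 × 0.18 = 13.5
  Ethics module 50 × 0.2 = 10
  Safety assessment 87 × 0.07 = 6.09
Sum = 68.605
68.605 is ≥ 47 and < 69 → Approaching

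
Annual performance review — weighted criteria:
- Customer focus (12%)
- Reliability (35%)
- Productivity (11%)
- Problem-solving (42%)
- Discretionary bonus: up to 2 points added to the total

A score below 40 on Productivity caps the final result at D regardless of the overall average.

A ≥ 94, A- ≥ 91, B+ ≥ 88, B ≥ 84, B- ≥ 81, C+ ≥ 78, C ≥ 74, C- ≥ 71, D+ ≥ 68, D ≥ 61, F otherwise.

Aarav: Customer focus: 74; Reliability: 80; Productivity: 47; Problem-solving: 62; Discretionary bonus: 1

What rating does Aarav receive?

Productivity score 47 ≥ 40: minimum met.
Weighted total:
  Customer focus 74 × 0.12 = 8.88
  Reliability 80 × 0.35 = 28
  Productivity 47 × 0.11 = 5.17
  Problem-solving 62 × 0.42 = 26.04
Sum = 68.09
Discretionary bonus: 68.09 + 1 = 69.09
69.09 is ≥ 68 and < 71 → D+

D+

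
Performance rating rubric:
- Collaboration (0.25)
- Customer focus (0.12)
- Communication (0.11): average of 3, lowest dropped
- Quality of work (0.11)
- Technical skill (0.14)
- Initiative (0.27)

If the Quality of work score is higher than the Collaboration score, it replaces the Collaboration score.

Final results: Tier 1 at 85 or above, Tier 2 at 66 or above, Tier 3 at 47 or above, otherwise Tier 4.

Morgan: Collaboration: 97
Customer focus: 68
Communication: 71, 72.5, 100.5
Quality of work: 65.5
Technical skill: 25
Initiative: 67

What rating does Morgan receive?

Communication: drop 71 → average of remaining 2 = 173/2 = 86.5
Quality of work (65.5) ≤ Collaboration (97), so Collaboration stays at 97.
Weighted total:
  Collaboration 97 × 0.25 = 24.25
  Customer focus 68 × 0.12 = 8.16
  Communication 86.5 × 0.11 = 9.515
  Quality of work 65.5 × 0.11 = 7.205
  Technical skill 25 × 0.14 = 3.5
  Initiative 67 × 0.27 = 18.09
Sum = 70.72
70.72 is ≥ 66 and < 85 → Tier 2

Tier 2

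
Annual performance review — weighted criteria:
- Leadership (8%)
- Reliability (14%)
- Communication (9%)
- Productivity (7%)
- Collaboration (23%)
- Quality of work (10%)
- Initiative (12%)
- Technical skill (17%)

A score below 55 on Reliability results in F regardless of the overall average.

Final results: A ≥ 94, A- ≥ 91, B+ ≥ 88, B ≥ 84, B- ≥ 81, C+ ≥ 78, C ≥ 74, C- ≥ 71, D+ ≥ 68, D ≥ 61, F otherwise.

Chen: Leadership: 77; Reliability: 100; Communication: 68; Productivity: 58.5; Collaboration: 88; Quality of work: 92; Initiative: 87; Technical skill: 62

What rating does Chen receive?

Reliability score 100 ≥ 55: minimum met.
Weighted total:
  Leadership 77 × 0.08 = 6.16
  Reliability 100 × 0.14 = 14
  Communication 68 × 0.09 = 6.12
  Productivity 58.5 × 0.07 = 4.095
  Collaboration 88 × 0.23 = 20.24
  Quality of work 92 × 0.1 = 9.2
  Initiative 87 × 0.12 = 10.44
  Technical skill 62 × 0.17 = 10.54
Sum = 80.795
80.795 is ≥ 78 and < 81 → C+

C+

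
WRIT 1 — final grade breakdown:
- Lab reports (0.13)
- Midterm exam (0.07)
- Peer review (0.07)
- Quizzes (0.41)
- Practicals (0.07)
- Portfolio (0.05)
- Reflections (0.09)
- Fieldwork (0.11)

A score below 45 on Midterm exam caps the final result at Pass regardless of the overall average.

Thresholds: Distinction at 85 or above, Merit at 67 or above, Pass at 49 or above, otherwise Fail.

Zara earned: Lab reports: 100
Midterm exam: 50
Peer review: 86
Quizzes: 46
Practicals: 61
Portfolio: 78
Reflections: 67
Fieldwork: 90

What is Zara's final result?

Pass

Midterm exam score 50 ≥ 45: minimum met.
Weighted total:
  Lab reports 100 × 0.13 = 13
  Midterm exam 50 × 0.07 = 3.5
  Peer review 86 × 0.07 = 6.02
  Quizzes 46 × 0.41 = 18.86
  Practicals 61 × 0.07 = 4.27
  Portfolio 78 × 0.05 = 3.9
  Reflections 67 × 0.09 = 6.03
  Fieldwork 90 × 0.11 = 9.9
Sum = 65.48
65.48 is ≥ 49 and < 67 → Pass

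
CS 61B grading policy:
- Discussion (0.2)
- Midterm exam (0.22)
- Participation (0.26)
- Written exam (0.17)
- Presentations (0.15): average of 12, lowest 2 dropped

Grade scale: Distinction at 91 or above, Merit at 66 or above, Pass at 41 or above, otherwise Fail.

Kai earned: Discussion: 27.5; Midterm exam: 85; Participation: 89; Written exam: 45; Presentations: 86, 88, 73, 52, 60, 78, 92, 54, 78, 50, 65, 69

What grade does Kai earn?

Merit

Presentations: drop 50, 52 → average of remaining 10 = 743/10 = 74.3
Weighted total:
  Discussion 27.5 × 0.2 = 5.5
  Midterm exam 85 × 0.22 = 18.7
  Participation 89 × 0.26 = 23.14
  Written exam 45 × 0.17 = 7.65
  Presentations 74.3 × 0.15 = 11.145
Sum = 66.135
66.135 is ≥ 66 and < 91 → Merit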